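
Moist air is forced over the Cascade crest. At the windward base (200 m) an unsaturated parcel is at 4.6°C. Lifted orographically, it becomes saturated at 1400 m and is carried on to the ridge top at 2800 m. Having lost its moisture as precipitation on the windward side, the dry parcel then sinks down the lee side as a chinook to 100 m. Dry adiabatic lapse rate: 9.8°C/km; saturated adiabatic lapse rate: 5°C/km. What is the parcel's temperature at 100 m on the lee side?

From 200 m to 1400 m (dry): cools by 9.8 × 1.2 = 11.76°C, giving -7.16°C.
From 1400 m to 2800 m (saturated): cools by 5 × 1.4 = 7°C, giving -14.16°C.
From 2800 m to 100 m (dry descent): warms by 9.8 × 2.7 = 26.46°C, giving 12.3°C.

12.3°C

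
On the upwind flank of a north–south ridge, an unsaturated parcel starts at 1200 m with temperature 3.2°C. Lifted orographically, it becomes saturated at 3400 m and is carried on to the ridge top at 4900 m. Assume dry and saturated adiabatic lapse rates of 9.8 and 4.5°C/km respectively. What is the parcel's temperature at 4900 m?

Dry to 3400 m: -9.8 × 2.2 km = -21.56°C, so T = -18.36°C.
Saturated to 4900 m: -4.5 × 1.5 km = -6.75°C, so T = -25.11°C.

-25.11°C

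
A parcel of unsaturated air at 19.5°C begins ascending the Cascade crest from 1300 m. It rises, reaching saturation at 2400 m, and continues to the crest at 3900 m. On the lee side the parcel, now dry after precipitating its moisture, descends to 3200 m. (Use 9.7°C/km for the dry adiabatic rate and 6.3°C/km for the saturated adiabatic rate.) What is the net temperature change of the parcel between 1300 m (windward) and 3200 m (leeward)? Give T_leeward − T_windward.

Dry to 2400 m: -9.7 × 1.1 km = -10.67°C, so T = 8.83°C.
Saturated to 3900 m: -6.3 × 1.5 km = -9.45°C, so T = -0.62°C.
Dry descent to 3200 m: +9.7 × 0.7 km = +6.79°C, so T = 6.17°C.
Net change vs windward start: 6.17 − 19.5 = -13.33°C

-13.33°C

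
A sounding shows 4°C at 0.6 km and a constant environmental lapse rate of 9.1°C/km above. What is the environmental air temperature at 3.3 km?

600 → 3300 m (environmental, 9.1°C/km): ΔT = -9.1 × 2.7 = -24.57°C → T = -20.57°C

-20.57°C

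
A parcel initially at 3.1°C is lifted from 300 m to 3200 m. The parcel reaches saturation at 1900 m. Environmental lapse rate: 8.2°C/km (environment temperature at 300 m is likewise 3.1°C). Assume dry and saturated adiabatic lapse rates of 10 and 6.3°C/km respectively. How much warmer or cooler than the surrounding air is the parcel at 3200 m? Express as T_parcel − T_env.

-0.41°C (parcel cooler than environment)

Parcel:
  From 300 m to 1900 m (dry): cools by 10 × 1.6 = 16°C, giving -12.9°C.
  From 1900 m to 3200 m (saturated): cools by 6.3 × 1.3 = 8.19°C, giving -21.09°C.
Environment:
  From 300 m to 3200 m (environment): cools by 8.2 × 2.9 = 23.78°C, giving -20.68°C.
T_parcel − T_env = -21.09 − (-20.68) = -0.41°C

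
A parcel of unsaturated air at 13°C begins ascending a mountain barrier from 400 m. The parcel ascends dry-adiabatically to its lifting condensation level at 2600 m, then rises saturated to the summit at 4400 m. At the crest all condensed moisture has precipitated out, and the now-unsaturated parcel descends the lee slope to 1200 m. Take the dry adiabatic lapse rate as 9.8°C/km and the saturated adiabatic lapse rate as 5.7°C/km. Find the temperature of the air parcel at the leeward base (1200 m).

12.54°C

From 400 m to 2600 m (dry): cools by 9.8 × 2.2 = 21.56°C, giving -8.56°C.
From 2600 m to 4400 m (saturated): cools by 5.7 × 1.8 = 10.26°C, giving -18.82°C.
From 4400 m to 1200 m (dry descent): warms by 9.8 × 3.2 = 31.36°C, giving 12.54°C.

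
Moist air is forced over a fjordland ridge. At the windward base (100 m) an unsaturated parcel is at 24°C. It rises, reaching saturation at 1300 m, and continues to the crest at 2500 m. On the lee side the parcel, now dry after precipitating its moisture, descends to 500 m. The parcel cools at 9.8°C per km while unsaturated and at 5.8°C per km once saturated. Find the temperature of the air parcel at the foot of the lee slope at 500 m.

Dry to 1300 m: -9.8 × 1.2 km = -11.76°C, so T = 12.24°C.
Saturated to 2500 m: -5.8 × 1.2 km = -6.96°C, so T = 5.28°C.
Dry descent to 500 m: +9.8 × 2 km = +19.6°C, so T = 24.88°C.

24.88°C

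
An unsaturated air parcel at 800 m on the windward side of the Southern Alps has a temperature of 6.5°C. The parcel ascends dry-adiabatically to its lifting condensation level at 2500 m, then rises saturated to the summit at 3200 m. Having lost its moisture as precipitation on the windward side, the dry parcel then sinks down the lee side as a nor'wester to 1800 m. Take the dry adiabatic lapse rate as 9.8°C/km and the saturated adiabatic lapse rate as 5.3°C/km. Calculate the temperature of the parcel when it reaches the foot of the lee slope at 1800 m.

-0.15°C

800–2500 m, dry: Δz = 1.7 km ⇒ ΔT = -16.66°C; T = -10.16°C
2500–3200 m, saturated: Δz = 0.7 km ⇒ ΔT = -3.71°C; T = -13.87°C
3200–1800 m, dry descent: Δz = 1.4 km ⇒ ΔT = +13.72°C; T = -0.15°C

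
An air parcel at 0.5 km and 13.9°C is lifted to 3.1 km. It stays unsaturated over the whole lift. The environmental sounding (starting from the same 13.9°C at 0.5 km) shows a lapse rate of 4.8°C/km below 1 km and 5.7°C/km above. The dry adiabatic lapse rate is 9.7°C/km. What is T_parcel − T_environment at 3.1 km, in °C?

Parcel:
  500–3100 m, dry: Δz = 2.6 km ⇒ ΔT = -25.22°C; T = -11.32°C
Environment:
  500–1000 m, environment, lower layer: Δz = 0.5 km ⇒ ΔT = -2.4°C; T = 11.5°C
  1000–3100 m, environment, upper layer: Δz = 2.1 km ⇒ ΔT = -11.97°C; T = -0.47°C
T_parcel − T_env = -11.32 − (-0.47) = -10.85°C

-10.85°C (parcel cooler than environment)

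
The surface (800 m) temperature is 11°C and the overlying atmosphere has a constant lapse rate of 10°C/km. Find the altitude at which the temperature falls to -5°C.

Height above start = (11 − (-5)) / 10 = 1.6 km
Altitude = 800 m + 1600 m = 2400 m

2400 m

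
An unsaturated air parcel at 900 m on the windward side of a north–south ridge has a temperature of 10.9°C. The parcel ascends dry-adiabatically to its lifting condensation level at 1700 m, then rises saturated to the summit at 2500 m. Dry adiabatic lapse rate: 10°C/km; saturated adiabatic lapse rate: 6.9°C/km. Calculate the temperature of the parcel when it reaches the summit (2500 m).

-2.62°C

Dry to 1700 m: -10 × 0.8 km = -8°C, so T = 2.9°C.
Saturated to 2500 m: -6.9 × 0.8 km = -5.52°C, so T = -2.62°C.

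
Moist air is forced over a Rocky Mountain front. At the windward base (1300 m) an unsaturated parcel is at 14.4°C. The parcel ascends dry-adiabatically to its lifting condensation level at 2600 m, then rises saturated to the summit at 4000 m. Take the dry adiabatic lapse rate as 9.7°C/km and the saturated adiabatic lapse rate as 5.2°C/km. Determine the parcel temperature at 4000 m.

-5.49°C

Dry to 2600 m: -9.7 × 1.3 km = -12.61°C, so T = 1.79°C.
Saturated to 4000 m: -5.2 × 1.4 km = -7.28°C, so T = -5.49°C.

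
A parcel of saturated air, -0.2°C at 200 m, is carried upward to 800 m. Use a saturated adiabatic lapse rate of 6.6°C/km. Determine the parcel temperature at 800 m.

-4.16°C

200–800 m, saturated adiabatic: Δz = 0.6 km ⇒ ΔT = -3.96°C; T = -4.16°C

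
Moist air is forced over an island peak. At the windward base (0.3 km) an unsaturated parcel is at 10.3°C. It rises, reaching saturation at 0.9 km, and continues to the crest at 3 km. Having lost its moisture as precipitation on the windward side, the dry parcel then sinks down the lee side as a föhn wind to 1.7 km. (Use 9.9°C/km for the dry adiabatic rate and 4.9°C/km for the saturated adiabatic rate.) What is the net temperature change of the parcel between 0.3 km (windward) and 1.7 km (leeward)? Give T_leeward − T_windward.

300–900 m, dry: Δz = 0.6 km ⇒ ΔT = -5.94°C; T = 4.36°C
900–3000 m, saturated: Δz = 2.1 km ⇒ ΔT = -10.29°C; T = -5.93°C
3000–1700 m, dry descent: Δz = 1.3 km ⇒ ΔT = +12.87°C; T = 6.94°C
Net change vs windward start: 6.94 − 10.3 = -3.36°C

-3.36°C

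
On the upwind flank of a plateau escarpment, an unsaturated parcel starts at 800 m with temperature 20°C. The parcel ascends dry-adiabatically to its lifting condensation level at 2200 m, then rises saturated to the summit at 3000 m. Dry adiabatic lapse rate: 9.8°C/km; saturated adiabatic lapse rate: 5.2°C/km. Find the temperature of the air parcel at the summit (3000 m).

2.12°C

800–2200 m, dry: Δz = 1.4 km ⇒ ΔT = -13.72°C; T = 6.28°C
2200–3000 m, saturated: Δz = 0.8 km ⇒ ΔT = -4.16°C; T = 2.12°C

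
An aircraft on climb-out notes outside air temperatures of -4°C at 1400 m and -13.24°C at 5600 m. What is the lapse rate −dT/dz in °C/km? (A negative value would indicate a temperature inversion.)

Γ = −ΔT/Δz = (-4 − (-13.24)) / (5600 − 1400) m
  = 9.24°C / 4.2 km = 2.2°C/km

2.2°C/km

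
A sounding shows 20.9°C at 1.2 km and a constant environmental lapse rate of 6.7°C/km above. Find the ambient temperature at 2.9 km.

From 1200 m to 2900 m (environmental): cools by 6.7 × 1.7 = 11.39°C, giving 9.51°C.

9.51°C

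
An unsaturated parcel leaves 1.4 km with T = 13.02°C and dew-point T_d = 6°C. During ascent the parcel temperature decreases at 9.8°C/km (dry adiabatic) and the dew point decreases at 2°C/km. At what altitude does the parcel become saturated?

T and T_d converge at 9.8 − 2 = 7.8°C per km
Height above start = (13.02 − 6) / 7.8 = 0.9 km
LCL altitude = 1400 m + 900 m = 2300 m

2.3 km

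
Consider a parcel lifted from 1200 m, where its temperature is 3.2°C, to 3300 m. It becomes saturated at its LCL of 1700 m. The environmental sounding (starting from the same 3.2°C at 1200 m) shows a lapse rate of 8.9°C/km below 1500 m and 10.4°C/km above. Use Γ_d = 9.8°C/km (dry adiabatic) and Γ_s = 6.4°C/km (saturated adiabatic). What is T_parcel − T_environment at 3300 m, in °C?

+6.25°C (parcel warmer than environment)

Parcel:
  Dry to 1700 m: -9.8 × 0.5 km = -4.9°C, so T = -1.7°C.
  Saturated to 3300 m: -6.4 × 1.6 km = -10.24°C, so T = -11.94°C.
Environment:
  Environment, lower layer to 1500 m: -8.9 × 0.3 km = -2.67°C, so T = 0.53°C.
  Environment, upper layer to 3300 m: -10.4 × 1.8 km = -18.72°C, so T = -18.19°C.
T_parcel − T_env = -11.94 − (-18.19) = +6.25°C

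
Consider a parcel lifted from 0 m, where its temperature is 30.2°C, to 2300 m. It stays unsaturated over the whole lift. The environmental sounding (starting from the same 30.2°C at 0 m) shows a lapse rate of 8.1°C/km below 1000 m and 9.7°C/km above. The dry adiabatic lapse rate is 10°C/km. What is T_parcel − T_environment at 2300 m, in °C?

-2.29°C (parcel cooler than environment)

Parcel:
  Dry to 2300 m: -10 × 2.3 km = -23°C, so T = 7.2°C.
Environment:
  Environment, lower layer to 1000 m: -8.1 × 1 km = -8.1°C, so T = 22.1°C.
  Environment, upper layer to 2300 m: -9.7 × 1.3 km = -12.61°C, so T = 9.49°C.
T_parcel − T_env = 7.2 − 9.49 = -2.29°C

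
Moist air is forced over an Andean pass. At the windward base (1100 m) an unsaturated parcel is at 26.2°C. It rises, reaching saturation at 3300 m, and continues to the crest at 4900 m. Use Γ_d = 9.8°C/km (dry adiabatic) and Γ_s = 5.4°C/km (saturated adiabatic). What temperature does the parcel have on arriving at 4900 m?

From 1100 m to 3300 m (dry): cools by 9.8 × 2.2 = 21.56°C, giving 4.64°C.
From 3300 m to 4900 m (saturated): cools by 5.4 × 1.6 = 8.64°C, giving -4°C.

-4°C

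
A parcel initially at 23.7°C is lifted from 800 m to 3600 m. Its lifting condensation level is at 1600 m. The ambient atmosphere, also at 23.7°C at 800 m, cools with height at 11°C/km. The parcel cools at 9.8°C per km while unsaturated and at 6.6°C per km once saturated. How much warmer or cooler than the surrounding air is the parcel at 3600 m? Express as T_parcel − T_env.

Parcel:
  From 800 m to 1600 m (dry): cools by 9.8 × 0.8 = 7.84°C, giving 15.86°C.
  From 1600 m to 3600 m (saturated): cools by 6.6 × 2 = 13.2°C, giving 2.66°C.
Environment:
  From 800 m to 3600 m (environment): cools by 11 × 2.8 = 30.8°C, giving -7.1°C.
T_parcel − T_env = 2.66 − (-7.1) = +9.76°C

+9.76°C (parcel warmer than environment)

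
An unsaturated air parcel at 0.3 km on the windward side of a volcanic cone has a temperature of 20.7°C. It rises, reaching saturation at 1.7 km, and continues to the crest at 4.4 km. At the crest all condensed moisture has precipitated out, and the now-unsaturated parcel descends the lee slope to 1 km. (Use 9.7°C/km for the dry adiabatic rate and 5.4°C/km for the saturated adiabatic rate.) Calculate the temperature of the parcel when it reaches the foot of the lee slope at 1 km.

25.52°C

Dry to 1700 m: -9.7 × 1.4 km = -13.58°C, so T = 7.12°C.
Saturated to 4400 m: -5.4 × 2.7 km = -14.58°C, so T = -7.46°C.
Dry descent to 1000 m: +9.7 × 3.4 km = +32.98°C, so T = 25.52°C.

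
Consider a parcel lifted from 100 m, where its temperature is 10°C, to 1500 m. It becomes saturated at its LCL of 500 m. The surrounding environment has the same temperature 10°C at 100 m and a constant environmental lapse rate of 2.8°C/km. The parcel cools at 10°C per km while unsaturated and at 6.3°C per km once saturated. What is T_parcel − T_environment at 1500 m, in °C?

Parcel:
  100 → 500 m (dry, 10°C/km): ΔT = -10 × 0.4 = -4°C → T = 6°C
  500 → 1500 m (saturated, 6.3°C/km): ΔT = -6.3 × 1 = -6.3°C → T = -0.3°C
Environment:
  100 → 1500 m (environment, 2.8°C/km): ΔT = -2.8 × 1.4 = -3.92°C → T = 6.08°C
T_parcel − T_env = -0.3 − 6.08 = -6.38°C

-6.38°C (parcel cooler than environment)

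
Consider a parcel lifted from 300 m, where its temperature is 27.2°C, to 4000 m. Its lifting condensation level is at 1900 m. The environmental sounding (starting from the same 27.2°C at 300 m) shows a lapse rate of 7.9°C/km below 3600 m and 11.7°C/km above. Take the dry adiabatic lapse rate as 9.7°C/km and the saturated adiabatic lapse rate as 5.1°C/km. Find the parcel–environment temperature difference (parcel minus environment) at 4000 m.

+4.52°C (parcel warmer than environment)

Parcel:
  300–1900 m, dry: Δz = 1.6 km ⇒ ΔT = -15.52°C; T = 11.68°C
  1900–4000 m, saturated: Δz = 2.1 km ⇒ ΔT = -10.71°C; T = 0.97°C
Environment:
  300–3600 m, environment, lower layer: Δz = 3.3 km ⇒ ΔT = -26.07°C; T = 1.13°C
  3600–4000 m, environment, upper layer: Δz = 0.4 km ⇒ ΔT = -4.68°C; T = -3.55°C
T_parcel − T_env = 0.97 − (-3.55) = +4.52°C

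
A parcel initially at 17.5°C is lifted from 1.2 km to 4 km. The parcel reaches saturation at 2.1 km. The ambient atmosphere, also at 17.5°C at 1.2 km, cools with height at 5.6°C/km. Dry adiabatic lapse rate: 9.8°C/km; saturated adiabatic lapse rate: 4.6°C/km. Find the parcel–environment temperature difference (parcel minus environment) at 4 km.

Parcel:
  From 1200 m to 2100 m (dry): cools by 9.8 × 0.9 = 8.82°C, giving 8.68°C.
  From 2100 m to 4000 m (saturated): cools by 4.6 × 1.9 = 8.74°C, giving -0.06°C.
Environment:
  From 1200 m to 4000 m (environment): cools by 5.6 × 2.8 = 15.68°C, giving 1.82°C.
T_parcel − T_env = -0.06 − 1.82 = -1.88°C

-1.88°C (parcel cooler than environment)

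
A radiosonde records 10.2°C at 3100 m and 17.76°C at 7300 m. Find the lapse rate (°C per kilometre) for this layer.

-1.8°C/km

Γ = −ΔT/Δz = (10.2 − 17.76) / (7300 − 3100) m
  = -7.56°C / 4.2 km = -1.8°C/km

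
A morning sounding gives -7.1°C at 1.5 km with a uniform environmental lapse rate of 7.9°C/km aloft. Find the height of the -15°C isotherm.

2.5 km

Height above start = (-7.1 − (-15)) / 7.9 = 1 km
Altitude = 1500 m + 1000 m = 2500 m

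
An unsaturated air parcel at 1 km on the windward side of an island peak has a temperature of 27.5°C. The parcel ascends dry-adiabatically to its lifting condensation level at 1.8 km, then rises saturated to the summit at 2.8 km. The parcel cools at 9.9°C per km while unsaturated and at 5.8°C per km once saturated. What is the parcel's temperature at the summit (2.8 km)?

1000–1800 m, dry: Δz = 0.8 km ⇒ ΔT = -7.92°C; T = 19.58°C
1800–2800 m, saturated: Δz = 1 km ⇒ ΔT = -5.8°C; T = 13.78°C

13.78°C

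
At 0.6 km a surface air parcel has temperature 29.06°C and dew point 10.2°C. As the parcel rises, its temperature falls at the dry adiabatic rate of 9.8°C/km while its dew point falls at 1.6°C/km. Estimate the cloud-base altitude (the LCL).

2.9 km

T and T_d converge at 9.8 − 1.6 = 8.2°C per km
Height above start = (29.06 − 10.2) / 8.2 = 2.3 km
LCL altitude = 600 m + 2300 m = 2900 m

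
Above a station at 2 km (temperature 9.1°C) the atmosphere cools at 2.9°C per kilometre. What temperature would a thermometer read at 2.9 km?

6.49°C

2000 → 2900 m (environmental, 2.9°C/km): ΔT = -2.9 × 0.9 = -2.61°C → T = 6.49°C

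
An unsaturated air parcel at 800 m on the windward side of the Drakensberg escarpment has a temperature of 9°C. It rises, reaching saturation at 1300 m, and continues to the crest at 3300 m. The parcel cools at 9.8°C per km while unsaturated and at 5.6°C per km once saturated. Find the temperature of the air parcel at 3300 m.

-7.1°C

800 → 1300 m (dry, 9.8°C/km): ΔT = -9.8 × 0.5 = -4.9°C → T = 4.1°C
1300 → 3300 m (saturated, 5.6°C/km): ΔT = -5.6 × 2 = -11.2°C → T = -7.1°C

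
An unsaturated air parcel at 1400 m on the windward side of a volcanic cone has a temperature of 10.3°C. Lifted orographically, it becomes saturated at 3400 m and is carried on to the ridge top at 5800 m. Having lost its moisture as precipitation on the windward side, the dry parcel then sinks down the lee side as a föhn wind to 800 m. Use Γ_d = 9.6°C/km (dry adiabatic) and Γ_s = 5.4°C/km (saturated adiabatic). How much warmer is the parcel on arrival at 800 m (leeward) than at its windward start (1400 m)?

From 1400 m to 3400 m (dry): cools by 9.6 × 2 = 19.2°C, giving -8.9°C.
From 3400 m to 5800 m (saturated): cools by 5.4 × 2.4 = 12.96°C, giving -21.86°C.
From 5800 m to 800 m (dry descent): warms by 9.6 × 5 = 48°C, giving 26.14°C.
Net change vs windward start: 26.14 − 10.3 = +15.84°C

+15.84°C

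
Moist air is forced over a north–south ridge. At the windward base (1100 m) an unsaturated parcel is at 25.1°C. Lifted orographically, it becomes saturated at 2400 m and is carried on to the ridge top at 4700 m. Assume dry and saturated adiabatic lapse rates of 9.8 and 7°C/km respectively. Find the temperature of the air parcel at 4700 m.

-3.74°C

1100 → 2400 m (dry, 9.8°C/km): ΔT = -9.8 × 1.3 = -12.74°C → T = 12.36°C
2400 → 4700 m (saturated, 7°C/km): ΔT = -7 × 2.3 = -16.1°C → T = -3.74°C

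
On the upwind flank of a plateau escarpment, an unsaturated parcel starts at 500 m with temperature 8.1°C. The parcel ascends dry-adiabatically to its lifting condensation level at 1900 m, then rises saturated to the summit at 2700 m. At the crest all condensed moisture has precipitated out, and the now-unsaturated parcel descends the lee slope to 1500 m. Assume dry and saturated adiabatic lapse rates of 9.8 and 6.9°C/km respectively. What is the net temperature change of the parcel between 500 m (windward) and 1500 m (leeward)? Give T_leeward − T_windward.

-7.48°C

From 500 m to 1900 m (dry): cools by 9.8 × 1.4 = 13.72°C, giving -5.62°C.
From 1900 m to 2700 m (saturated): cools by 6.9 × 0.8 = 5.52°C, giving -11.14°C.
From 2700 m to 1500 m (dry descent): warms by 9.8 × 1.2 = 11.76°C, giving 0.62°C.
Net change vs windward start: 0.62 − 8.1 = -7.48°C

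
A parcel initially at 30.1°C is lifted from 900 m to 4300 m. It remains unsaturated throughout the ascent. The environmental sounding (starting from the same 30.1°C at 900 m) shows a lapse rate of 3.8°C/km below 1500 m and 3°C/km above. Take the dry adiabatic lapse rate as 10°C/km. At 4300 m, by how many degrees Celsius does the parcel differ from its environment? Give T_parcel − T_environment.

Parcel:
  900 → 4300 m (dry, 10°C/km): ΔT = -10 × 3.4 = -34°C → T = -3.9°C
Environment:
  900 → 1500 m (environment, lower layer, 3.8°C/km): ΔT = -3.8 × 0.6 = -2.28°C → T = 27.82°C
  1500 → 4300 m (environment, upper layer, 3°C/km): ΔT = -3 × 2.8 = -8.4°C → T = 19.42°C
T_parcel − T_env = -3.9 − 19.42 = -23.32°C

-23.32°C (parcel cooler than environment)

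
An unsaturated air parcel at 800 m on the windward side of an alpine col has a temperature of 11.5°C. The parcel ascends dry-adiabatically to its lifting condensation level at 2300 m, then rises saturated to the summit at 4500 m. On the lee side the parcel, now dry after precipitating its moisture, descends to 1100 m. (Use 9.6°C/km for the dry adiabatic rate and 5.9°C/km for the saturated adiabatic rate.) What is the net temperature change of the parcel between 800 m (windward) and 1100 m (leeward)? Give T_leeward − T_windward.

+5.26°C

800 → 2300 m (dry, 9.6°C/km): ΔT = -9.6 × 1.5 = -14.4°C → T = -2.9°C
2300 → 4500 m (saturated, 5.9°C/km): ΔT = -5.9 × 2.2 = -12.98°C → T = -15.88°C
4500 → 1100 m (dry descent, 9.6°C/km): ΔT = +9.6 × 3.4 = +32.64°C → T = 16.76°C
Net change vs windward start: 16.76 − 11.5 = +5.26°C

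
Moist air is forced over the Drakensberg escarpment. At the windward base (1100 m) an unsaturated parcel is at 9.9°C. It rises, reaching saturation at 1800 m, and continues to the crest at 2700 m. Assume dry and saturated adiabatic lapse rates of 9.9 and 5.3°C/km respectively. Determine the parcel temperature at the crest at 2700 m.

-1.8°C

1100–1800 m, dry: Δz = 0.7 km ⇒ ΔT = -6.93°C; T = 2.97°C
1800–2700 m, saturated: Δz = 0.9 km ⇒ ΔT = -4.77°C; T = -1.8°C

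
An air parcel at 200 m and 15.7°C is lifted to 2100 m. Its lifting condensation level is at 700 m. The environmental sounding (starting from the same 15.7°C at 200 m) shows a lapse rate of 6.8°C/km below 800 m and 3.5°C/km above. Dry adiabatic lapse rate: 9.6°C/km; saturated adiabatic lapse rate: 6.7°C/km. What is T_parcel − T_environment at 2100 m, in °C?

Parcel:
  Dry to 700 m: -9.6 × 0.5 km = -4.8°C, so T = 10.9°C.
  Saturated to 2100 m: -6.7 × 1.4 km = -9.38°C, so T = 1.52°C.
Environment:
  Environment, lower layer to 800 m: -6.8 × 0.6 km = -4.08°C, so T = 11.62°C.
  Environment, upper layer to 2100 m: -3.5 × 1.3 km = -4.55°C, so T = 7.07°C.
T_parcel − T_env = 1.52 − 7.07 = -5.55°C

-5.55°C (parcel cooler than environment)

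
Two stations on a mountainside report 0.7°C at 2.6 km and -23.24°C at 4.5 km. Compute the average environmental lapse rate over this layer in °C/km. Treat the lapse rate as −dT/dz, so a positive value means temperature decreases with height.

Γ = −ΔT/Δz = (0.7 − (-23.24)) / (4500 − 2600) m
  = 23.94°C / 1.9 km = 12.6°C/km

12.6°C/km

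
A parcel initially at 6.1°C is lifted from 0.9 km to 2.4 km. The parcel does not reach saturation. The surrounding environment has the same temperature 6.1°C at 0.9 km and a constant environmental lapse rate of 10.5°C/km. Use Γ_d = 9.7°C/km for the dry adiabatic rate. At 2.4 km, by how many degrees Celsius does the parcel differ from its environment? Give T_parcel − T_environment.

+1.2°C (parcel warmer than environment)

Parcel:
  900 → 2400 m (dry, 9.7°C/km): ΔT = -9.7 × 1.5 = -14.55°C → T = -8.45°C
Environment:
  900 → 2400 m (environment, 10.5°C/km): ΔT = -10.5 × 1.5 = -15.75°C → T = -9.65°C
T_parcel − T_env = -8.45 − (-9.65) = +1.2°C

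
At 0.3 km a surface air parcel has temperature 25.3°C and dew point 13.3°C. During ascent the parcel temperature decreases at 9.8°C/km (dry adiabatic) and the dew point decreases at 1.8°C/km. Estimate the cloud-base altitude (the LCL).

T and T_d converge at 9.8 − 1.8 = 8°C per km
Height above start = (25.3 − 13.3) / 8 = 1.5 km
LCL altitude = 300 m + 1500 m = 1800 m

1.8 km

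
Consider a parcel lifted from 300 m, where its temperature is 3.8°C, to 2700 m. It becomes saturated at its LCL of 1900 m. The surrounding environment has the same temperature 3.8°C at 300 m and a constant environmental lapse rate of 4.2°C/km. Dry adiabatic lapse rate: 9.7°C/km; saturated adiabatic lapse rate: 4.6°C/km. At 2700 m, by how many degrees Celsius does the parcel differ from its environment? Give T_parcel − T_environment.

-9.12°C (parcel cooler than environment)

Parcel:
  300 → 1900 m (dry, 9.7°C/km): ΔT = -9.7 × 1.6 = -15.52°C → T = -11.72°C
  1900 → 2700 m (saturated, 4.6°C/km): ΔT = -4.6 × 0.8 = -3.68°C → T = -15.4°C
Environment:
  300 → 2700 m (environment, 4.2°C/km): ΔT = -4.2 × 2.4 = -10.08°C → T = -6.28°C
T_parcel − T_env = -15.4 − (-6.28) = -9.12°C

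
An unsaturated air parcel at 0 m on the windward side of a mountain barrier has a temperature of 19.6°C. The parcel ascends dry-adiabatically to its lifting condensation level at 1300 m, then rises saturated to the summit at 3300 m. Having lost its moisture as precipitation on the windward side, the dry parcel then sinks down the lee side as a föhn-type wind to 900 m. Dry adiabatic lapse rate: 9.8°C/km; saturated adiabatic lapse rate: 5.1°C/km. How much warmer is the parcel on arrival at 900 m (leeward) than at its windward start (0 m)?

0–1300 m, dry: Δz = 1.3 km ⇒ ΔT = -12.74°C; T = 6.86°C
1300–3300 m, saturated: Δz = 2 km ⇒ ΔT = -10.2°C; T = -3.34°C
3300–900 m, dry descent: Δz = 2.4 km ⇒ ΔT = +23.52°C; T = 20.18°C
Net change vs windward start: 20.18 − 19.6 = +0.58°C

+0.58°C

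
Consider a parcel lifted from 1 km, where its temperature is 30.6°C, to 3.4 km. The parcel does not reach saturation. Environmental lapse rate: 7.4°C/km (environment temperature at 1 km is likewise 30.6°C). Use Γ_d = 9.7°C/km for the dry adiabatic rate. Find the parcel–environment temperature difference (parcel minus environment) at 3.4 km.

-5.52°C (parcel cooler than environment)

Parcel:
  1000–3400 m, dry: Δz = 2.4 km ⇒ ΔT = -23.28°C; T = 7.32°C
Environment:
  1000–3400 m, environment: Δz = 2.4 km ⇒ ΔT = -17.76°C; T = 12.84°C
T_parcel − T_env = 7.32 − 12.84 = -5.52°C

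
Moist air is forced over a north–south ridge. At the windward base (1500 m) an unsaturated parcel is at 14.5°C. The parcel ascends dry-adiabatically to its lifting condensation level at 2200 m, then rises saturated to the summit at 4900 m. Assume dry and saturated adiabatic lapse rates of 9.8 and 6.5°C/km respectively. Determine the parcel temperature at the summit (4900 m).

-9.91°C

Dry to 2200 m: -9.8 × 0.7 km = -6.86°C, so T = 7.64°C.
Saturated to 4900 m: -6.5 × 2.7 km = -17.55°C, so T = -9.91°C.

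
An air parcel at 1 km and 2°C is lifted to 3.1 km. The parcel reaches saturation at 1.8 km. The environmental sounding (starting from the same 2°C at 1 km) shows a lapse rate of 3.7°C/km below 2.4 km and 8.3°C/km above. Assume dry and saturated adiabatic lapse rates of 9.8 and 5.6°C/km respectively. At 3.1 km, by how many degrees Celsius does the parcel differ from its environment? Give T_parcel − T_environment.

Parcel:
  Dry to 1800 m: -9.8 × 0.8 km = -7.84°C, so T = -5.84°C.
  Saturated to 3100 m: -5.6 × 1.3 km = -7.28°C, so T = -13.12°C.
Environment:
  Environment, lower layer to 2400 m: -3.7 × 1.4 km = -5.18°C, so T = -3.18°C.
  Environment, upper layer to 3100 m: -8.3 × 0.7 km = -5.81°C, so T = -8.99°C.
T_parcel − T_env = -13.12 − (-8.99) = -4.13°C

-4.13°C (parcel cooler than environment)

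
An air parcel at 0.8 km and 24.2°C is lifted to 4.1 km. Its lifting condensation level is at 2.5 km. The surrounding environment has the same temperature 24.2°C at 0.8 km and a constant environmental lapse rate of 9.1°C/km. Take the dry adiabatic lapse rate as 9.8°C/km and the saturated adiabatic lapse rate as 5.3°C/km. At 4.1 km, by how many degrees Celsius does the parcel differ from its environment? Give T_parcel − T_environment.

+4.89°C (parcel warmer than environment)

Parcel:
  800–2500 m, dry: Δz = 1.7 km ⇒ ΔT = -16.66°C; T = 7.54°C
  2500–4100 m, saturated: Δz = 1.6 km ⇒ ΔT = -8.48°C; T = -0.94°C
Environment:
  800–4100 m, environment: Δz = 3.3 km ⇒ ΔT = -30.03°C; T = -5.83°C
T_parcel − T_env = -0.94 − (-5.83) = +4.89°C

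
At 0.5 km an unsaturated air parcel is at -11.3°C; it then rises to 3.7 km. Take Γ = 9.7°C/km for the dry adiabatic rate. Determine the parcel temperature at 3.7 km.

-42.34°C

500 → 3700 m (dry adiabatic, 9.7°C/km): ΔT = -9.7 × 3.2 = -31.04°C → T = -42.34°C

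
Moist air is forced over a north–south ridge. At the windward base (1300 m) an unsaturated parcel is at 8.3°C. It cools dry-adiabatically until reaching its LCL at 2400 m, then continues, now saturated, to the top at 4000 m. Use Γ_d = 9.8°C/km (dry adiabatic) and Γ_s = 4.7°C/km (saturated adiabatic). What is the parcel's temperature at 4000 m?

-10°C

From 1300 m to 2400 m (dry): cools by 9.8 × 1.1 = 10.78°C, giving -2.48°C.
From 2400 m to 4000 m (saturated): cools by 4.7 × 1.6 = 7.52°C, giving -10°C.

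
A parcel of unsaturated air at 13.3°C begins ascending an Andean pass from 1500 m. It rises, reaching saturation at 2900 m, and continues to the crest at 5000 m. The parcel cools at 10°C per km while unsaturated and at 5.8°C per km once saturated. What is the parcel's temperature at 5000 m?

1500 → 2900 m (dry, 10°C/km): ΔT = -10 × 1.4 = -14°C → T = -0.7°C
2900 → 5000 m (saturated, 5.8°C/km): ΔT = -5.8 × 2.1 = -12.18°C → T = -12.88°C

-12.88°C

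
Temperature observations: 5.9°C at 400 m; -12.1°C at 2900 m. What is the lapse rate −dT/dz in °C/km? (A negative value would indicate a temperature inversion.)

Γ = −ΔT/Δz = (5.9 − (-12.1)) / (2900 − 400) m
  = 18°C / 2.5 km = 7.2°C/km

7.2°C/km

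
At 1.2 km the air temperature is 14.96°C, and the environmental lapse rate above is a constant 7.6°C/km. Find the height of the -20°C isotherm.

5.8 km

Height above start = (14.96 − (-20)) / 7.6 = 4.6 km
Altitude = 1200 m + 4600 m = 5800 m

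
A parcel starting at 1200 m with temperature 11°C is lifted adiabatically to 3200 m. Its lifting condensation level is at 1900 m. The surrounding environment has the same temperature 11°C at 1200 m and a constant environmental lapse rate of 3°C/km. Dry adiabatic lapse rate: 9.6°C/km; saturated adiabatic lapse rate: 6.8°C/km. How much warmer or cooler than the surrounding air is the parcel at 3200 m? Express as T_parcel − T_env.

-9.56°C (parcel cooler than environment)

Parcel:
  1200 → 1900 m (dry, 9.6°C/km): ΔT = -9.6 × 0.7 = -6.72°C → T = 4.28°C
  1900 → 3200 m (saturated, 6.8°C/km): ΔT = -6.8 × 1.3 = -8.84°C → T = -4.56°C
Environment:
  1200 → 3200 m (environment, 3°C/km): ΔT = -3 × 2 = -6°C → T = 5°C
T_parcel − T_env = -4.56 − 5 = -9.56°C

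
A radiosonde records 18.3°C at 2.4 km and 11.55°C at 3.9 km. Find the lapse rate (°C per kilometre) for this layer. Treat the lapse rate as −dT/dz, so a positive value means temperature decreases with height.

4.5°C/km

Γ = −ΔT/Δz = (18.3 − 11.55) / (3900 − 2400) m
  = 6.75°C / 1.5 km = 4.5°C/km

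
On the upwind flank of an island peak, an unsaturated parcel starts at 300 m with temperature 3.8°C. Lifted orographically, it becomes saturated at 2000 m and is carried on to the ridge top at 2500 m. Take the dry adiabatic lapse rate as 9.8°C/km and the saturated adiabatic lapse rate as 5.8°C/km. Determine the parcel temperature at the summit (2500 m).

-15.76°C

From 300 m to 2000 m (dry): cools by 9.8 × 1.7 = 16.66°C, giving -12.86°C.
From 2000 m to 2500 m (saturated): cools by 5.8 × 0.5 = 2.9°C, giving -15.76°C.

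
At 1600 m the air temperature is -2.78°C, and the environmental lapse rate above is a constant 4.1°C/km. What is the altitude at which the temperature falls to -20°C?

5800 m

Height above start = (-2.78 − (-20)) / 4.1 = 4.2 km
Altitude = 1600 m + 4200 m = 5800 m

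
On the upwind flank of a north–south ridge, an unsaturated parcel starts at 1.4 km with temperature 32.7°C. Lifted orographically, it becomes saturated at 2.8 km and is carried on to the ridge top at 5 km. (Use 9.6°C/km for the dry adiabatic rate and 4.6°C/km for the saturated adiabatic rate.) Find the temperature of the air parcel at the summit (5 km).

9.14°C

From 1400 m to 2800 m (dry): cools by 9.6 × 1.4 = 13.44°C, giving 19.26°C.
From 2800 m to 5000 m (saturated): cools by 4.6 × 2.2 = 10.12°C, giving 9.14°C.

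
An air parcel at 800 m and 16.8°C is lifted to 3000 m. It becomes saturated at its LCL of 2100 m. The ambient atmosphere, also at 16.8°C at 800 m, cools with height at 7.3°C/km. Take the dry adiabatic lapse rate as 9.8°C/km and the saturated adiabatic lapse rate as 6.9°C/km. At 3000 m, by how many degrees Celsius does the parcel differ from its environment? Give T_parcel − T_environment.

-2.89°C (parcel cooler than environment)

Parcel:
  From 800 m to 2100 m (dry): cools by 9.8 × 1.3 = 12.74°C, giving 4.06°C.
  From 2100 m to 3000 m (saturated): cools by 6.9 × 0.9 = 6.21°C, giving -2.15°C.
Environment:
  From 800 m to 3000 m (environment): cools by 7.3 × 2.2 = 16.06°C, giving 0.74°C.
T_parcel − T_env = -2.15 − 0.74 = -2.89°C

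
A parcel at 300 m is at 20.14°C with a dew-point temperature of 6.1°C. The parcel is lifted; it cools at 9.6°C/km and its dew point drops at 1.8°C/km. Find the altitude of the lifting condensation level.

2100 m

T and T_d converge at 9.6 − 1.8 = 7.8°C per km
Height above start = (20.14 − 6.1) / 7.8 = 1.8 km
LCL altitude = 300 m + 1800 m = 2100 m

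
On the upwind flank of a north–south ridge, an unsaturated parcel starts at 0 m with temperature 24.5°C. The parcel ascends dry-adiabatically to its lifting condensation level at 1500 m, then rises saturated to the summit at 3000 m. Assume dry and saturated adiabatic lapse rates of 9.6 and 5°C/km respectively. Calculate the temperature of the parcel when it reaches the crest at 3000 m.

2.6°C

0 → 1500 m (dry, 9.6°C/km): ΔT = -9.6 × 1.5 = -14.4°C → T = 10.1°C
1500 → 3000 m (saturated, 5°C/km): ΔT = -5 × 1.5 = -7.5°C → T = 2.6°C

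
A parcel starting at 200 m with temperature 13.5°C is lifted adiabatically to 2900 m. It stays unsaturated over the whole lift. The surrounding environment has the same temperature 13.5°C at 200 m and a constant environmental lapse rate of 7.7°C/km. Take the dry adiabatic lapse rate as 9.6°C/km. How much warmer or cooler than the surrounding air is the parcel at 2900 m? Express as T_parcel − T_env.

-5.13°C (parcel cooler than environment)

Parcel:
  From 200 m to 2900 m (dry): cools by 9.6 × 2.7 = 25.92°C, giving -12.42°C.
Environment:
  From 200 m to 2900 m (environment): cools by 7.7 × 2.7 = 20.79°C, giving -7.29°C.
T_parcel − T_env = -12.42 − (-7.29) = -5.13°C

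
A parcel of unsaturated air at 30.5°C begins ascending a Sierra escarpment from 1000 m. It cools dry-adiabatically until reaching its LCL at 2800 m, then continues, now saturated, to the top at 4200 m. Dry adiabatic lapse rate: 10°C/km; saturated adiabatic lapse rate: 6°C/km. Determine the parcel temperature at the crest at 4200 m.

From 1000 m to 2800 m (dry): cools by 10 × 1.8 = 18°C, giving 12.5°C.
From 2800 m to 4200 m (saturated): cools by 6 × 1.4 = 8.4°C, giving 4.1°C.

4.1°C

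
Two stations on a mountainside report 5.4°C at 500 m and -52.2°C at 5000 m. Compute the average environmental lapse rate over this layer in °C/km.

Γ = −ΔT/Δz = (5.4 − (-52.2)) / (5000 − 500) m
  = 57.6°C / 4.5 km = 12.8°C/km

12.8°C/km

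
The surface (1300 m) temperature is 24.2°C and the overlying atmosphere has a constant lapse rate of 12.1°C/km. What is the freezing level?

Height above start = (24.2 − 0) / 12.1 = 2 km
Altitude = 1300 m + 2000 m = 3300 m

3300 m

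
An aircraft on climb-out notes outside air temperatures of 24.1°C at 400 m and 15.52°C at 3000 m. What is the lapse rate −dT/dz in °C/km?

Γ = −ΔT/Δz = (24.1 − 15.52) / (3000 − 400) m
  = 8.58°C / 2.6 km = 3.3°C/km

3.3°C/km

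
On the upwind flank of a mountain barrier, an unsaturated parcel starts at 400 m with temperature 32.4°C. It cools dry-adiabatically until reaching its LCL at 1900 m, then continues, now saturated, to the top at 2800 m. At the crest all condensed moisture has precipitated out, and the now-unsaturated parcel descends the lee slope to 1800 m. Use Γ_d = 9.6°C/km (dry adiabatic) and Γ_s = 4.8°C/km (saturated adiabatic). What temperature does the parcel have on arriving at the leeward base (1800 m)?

23.28°C

Dry to 1900 m: -9.6 × 1.5 km = -14.4°C, so T = 18°C.
Saturated to 2800 m: -4.8 × 0.9 km = -4.32°C, so T = 13.68°C.
Dry descent to 1800 m: +9.6 × 1 km = +9.6°C, so T = 23.28°C.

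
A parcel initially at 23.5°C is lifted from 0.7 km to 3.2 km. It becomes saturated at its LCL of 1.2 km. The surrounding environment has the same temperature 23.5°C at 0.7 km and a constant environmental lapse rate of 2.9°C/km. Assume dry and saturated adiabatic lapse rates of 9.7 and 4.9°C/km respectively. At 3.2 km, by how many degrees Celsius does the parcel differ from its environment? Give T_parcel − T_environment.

-7.4°C (parcel cooler than environment)

Parcel:
  700 → 1200 m (dry, 9.7°C/km): ΔT = -9.7 × 0.5 = -4.85°C → T = 18.65°C
  1200 → 3200 m (saturated, 4.9°C/km): ΔT = -4.9 × 2 = -9.8°C → T = 8.85°C
Environment:
  700 → 3200 m (environment, 2.9°C/km): ΔT = -2.9 × 2.5 = -7.25°C → T = 16.25°C
T_parcel − T_env = 8.85 − 16.25 = -7.4°C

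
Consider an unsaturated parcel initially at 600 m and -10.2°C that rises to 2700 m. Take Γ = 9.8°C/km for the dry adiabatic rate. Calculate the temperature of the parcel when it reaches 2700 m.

From 600 m to 2700 m (dry adiabatic): cools by 9.8 × 2.1 = 20.58°C, giving -30.78°C.

-30.78°C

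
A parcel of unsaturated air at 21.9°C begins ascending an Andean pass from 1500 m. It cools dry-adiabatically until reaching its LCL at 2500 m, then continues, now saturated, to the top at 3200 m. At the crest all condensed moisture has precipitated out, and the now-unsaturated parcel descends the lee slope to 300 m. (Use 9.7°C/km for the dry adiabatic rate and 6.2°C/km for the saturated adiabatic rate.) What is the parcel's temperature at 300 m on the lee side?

35.99°C

Dry to 2500 m: -9.7 × 1 km = -9.7°C, so T = 12.2°C.
Saturated to 3200 m: -6.2 × 0.7 km = -4.34°C, so T = 7.86°C.
Dry descent to 300 m: +9.7 × 2.9 km = +28.13°C, so T = 35.99°C.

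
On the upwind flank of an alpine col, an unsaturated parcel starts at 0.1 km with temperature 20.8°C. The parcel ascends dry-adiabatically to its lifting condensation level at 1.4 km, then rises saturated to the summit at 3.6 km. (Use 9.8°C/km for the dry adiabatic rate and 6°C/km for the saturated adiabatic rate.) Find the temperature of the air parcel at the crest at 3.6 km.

-5.14°C

From 100 m to 1400 m (dry): cools by 9.8 × 1.3 = 12.74°C, giving 8.06°C.
From 1400 m to 3600 m (saturated): cools by 6 × 2.2 = 13.2°C, giving -5.14°C.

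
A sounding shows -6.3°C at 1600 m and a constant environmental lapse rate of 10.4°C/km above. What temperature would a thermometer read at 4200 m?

Environmental to 4200 m: -10.4 × 2.6 km = -27.04°C, so T = -33.34°C.

-33.34°C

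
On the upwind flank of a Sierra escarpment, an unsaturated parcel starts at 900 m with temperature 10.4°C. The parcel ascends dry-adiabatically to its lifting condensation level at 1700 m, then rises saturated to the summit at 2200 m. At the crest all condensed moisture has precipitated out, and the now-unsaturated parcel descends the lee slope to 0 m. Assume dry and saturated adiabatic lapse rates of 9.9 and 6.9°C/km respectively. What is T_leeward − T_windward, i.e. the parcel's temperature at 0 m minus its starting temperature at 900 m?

+10.41°C

Dry to 1700 m: -9.9 × 0.8 km = -7.92°C, so T = 2.48°C.
Saturated to 2200 m: -6.9 × 0.5 km = -3.45°C, so T = -0.97°C.
Dry descent to 0 m: +9.9 × 2.2 km = +21.78°C, so T = 20.81°C.
Net change vs windward start: 20.81 − 10.4 = +10.41°C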